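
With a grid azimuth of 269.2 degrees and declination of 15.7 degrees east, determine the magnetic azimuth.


magnetic azimuth = grid azimuth - declination (east +ve)
mag_az = 269.2 - 15.7 = 253.5 degrees

253.5 degrees


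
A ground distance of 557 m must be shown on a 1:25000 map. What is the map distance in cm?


map_cm = 557 * 100 / 25000 = 2.228 cm ≈ 2.23 cm

2.23 cm


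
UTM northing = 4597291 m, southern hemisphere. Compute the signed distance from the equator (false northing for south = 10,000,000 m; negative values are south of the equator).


For southern: actual = 4597291 - 10000000 = -5402709 m

-5402709 m


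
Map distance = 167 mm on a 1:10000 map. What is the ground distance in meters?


ground = 167 mm * 10000 / 1000 = 1670.0 m

1670.0 m


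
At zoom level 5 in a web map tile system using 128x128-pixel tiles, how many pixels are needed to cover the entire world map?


tiles per axis = 2^5 = 32
total tiles = 32^2 = 1024
pixels per axis = 32 * 128 = 4096
total pixels = 4096^2 = 16777216

16777216 pixels


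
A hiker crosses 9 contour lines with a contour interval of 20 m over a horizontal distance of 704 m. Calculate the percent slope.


elevation change = 9 * 20 = 180 m
slope = 180 / 704 * 100 = 25.6%

25.6%


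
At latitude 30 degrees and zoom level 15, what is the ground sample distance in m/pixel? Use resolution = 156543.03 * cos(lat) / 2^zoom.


res = 156543.03 * cos(30) / 2^15 = 156543.03 * 0.8660254 / 32768 = 4.14 m/pixel

4.14 m/pixel


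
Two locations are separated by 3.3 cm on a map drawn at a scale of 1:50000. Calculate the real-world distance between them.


ground = 3.3 cm * 50000 / 100 = 1650.0 m = 1.65 km

1.65 km


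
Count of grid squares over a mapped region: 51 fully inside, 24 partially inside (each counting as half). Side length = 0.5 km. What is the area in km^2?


effective squares = 51 + 24 * 0.5 = 63.0
area = 63.0 * 0.25 = 15.75 km^2

15.75 km^2


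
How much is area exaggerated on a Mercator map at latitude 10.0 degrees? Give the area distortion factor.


area_distortion = 1/cos^2(10.0) = 1.031

1.031


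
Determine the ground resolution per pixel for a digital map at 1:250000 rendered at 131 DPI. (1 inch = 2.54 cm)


pixel_cm = 2.54 / 131 ≈ 0.019389 cm
ground = pixel_cm * 250000 / 100 = 2.54 * 250000 / (131 * 100) = 635000 / 13100 ≈ 48.47 m

48.47 m


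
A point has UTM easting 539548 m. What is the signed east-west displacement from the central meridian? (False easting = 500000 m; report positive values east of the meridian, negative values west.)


displacement = 539548 - 500000 = 39548 m

39548 m


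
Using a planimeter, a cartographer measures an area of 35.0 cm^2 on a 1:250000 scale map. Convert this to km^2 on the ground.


ground_area = 35.0 * (250000/100)^2 = 218750000.0 m^2 = 218.75 km^2

218.75 km^2


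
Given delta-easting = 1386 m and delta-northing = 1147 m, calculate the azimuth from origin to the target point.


az = atan2(1386, 1147) = 50.4 deg
adjusted to 0-360: 50.4 degrees

50.4 degrees


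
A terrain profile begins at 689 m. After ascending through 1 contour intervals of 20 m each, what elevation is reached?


elevation = 689 + 1 * 20 = 709 m

709 m


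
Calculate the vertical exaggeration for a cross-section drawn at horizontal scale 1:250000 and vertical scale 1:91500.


VE = horizontal_scale / vertical_scale = 250000 / 91500 ≈ 2.7

2.7x


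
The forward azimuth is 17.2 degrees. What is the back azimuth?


back azimuth = (17.2 + 180) mod 360 = 197.2 degrees

197.2 degrees


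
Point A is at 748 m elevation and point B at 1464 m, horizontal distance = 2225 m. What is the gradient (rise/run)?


gradient = (1464 - 748) / 2225 = 716 / 2225 = 0.3218

0.3218


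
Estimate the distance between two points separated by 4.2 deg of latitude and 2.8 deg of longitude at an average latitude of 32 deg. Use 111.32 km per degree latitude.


dlat_km = 4.2 * 111.32 = 467.544
dlon_km = 2.8 * 111.32 * cos(32) ≈ 264.333
dist = sqrt(467.544^2 + 264.333^2) ≈ 537.1 km

537.1 km


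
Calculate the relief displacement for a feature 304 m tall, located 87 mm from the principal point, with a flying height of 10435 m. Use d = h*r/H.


d = h * r / H = 304 * 87 / 10435 = 2.53 mm

2.53 mm


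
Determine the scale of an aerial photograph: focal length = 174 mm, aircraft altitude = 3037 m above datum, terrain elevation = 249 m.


scale = f / (H - h) = 174 mm / 2788 m = 174 / 2788000 = 1:16023

1:16023


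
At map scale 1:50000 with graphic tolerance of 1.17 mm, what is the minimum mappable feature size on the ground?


ground = 1.17 mm * 50000 / 1000 = 58.5 m

58.5 m


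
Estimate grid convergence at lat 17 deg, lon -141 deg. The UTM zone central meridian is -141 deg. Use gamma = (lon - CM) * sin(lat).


gamma = (-141 - -141) * sin(17) = 0 * 0.292372 = 0.0 degrees

0.0 degrees


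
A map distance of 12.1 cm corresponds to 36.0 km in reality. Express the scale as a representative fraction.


ground = 36.0 km = 3600000 cm; RF denominator = ground / map = 3600000 / 12.1 ≈ 297521; RF = 1:297521

1:297521


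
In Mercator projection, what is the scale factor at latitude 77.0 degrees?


SF = 1 / cos(77.0) = 1 / 0.224951 = 4.445

4.445


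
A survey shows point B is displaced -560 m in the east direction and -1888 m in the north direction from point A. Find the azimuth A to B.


az = atan2(-560, -1888) = -163.5 deg
adjusted to 0-360: 196.5 degrees

196.5 degrees


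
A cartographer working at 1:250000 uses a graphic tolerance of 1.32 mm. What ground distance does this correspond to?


ground = 1.32 mm * 250000 / 1000 = 330.0 m

330.0 m


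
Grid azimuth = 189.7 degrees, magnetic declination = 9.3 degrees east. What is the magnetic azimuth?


magnetic azimuth = grid azimuth - declination (east +ve)
mag_az = 189.7 - 9.3 = 180.4 degrees

180.4 degrees


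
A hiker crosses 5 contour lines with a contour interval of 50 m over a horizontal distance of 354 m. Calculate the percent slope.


elevation change = 5 * 50 = 250 m
slope = 250 / 354 * 100 = 70.6%

70.6%


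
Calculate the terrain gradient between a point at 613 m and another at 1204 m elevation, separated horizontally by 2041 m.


gradient = (1204 - 613) / 2041 = 591 / 2041 = 0.2896

0.2896


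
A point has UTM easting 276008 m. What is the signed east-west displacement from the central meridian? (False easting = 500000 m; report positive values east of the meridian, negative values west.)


displacement = 276008 - 500000 = -223992 m

-223992 m


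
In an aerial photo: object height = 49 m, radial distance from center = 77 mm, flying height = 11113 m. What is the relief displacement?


d = h * r / H = 49 * 77 / 11113 = 0.34 mm

0.34 mm


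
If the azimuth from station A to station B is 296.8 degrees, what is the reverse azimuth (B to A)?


back azimuth = (296.8 + 180) mod 360 = 116.8 degrees

116.8 degrees


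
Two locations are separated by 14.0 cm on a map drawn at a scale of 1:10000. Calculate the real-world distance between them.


ground = 14.0 cm * 10000 / 100 = 1400.0 m = 1.4 km

1.4 km


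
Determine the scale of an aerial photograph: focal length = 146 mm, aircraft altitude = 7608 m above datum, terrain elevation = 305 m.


scale = f / (H - h) = 146 mm / 7303 m = 146 / 7303000 = 1:50021

1:50021


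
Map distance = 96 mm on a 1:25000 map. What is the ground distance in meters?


ground = 96 mm * 25000 / 1000 = 2400.0 m

2400.0 m


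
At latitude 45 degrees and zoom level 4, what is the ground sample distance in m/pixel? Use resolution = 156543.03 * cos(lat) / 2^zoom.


res = 156543.03 * cos(45) / 2^4 = 156543.03 * 0.70710678 / 16 = 6918.29 m/pixel

6918.29 m/pixel


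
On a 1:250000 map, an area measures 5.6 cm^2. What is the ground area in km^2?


ground_area = 5.6 * (250000/100)^2 = 35000000.0 m^2 = 35.0 km^2

35.0 km^2


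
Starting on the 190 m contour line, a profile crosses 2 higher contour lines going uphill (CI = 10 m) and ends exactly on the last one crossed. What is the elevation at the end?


elevation = 190 + 2 * 10 = 210 m

210 m


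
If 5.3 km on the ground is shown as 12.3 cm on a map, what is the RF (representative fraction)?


ground = 5.3 km = 530000 cm; RF denominator = ground / map = 530000 / 12.3 ≈ 43089; RF = 1:43089

1:43089


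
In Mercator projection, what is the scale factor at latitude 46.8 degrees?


SF = 1 / cos(46.8) = 1 / 0.684547 = 1.461

1.461


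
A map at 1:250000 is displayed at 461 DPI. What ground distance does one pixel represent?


pixel_cm = 2.54 / 461 ≈ 0.00551 cm
ground = pixel_cm * 250000 / 100 = 2.54 * 250000 / (461 * 100) = 635000 / 46100 ≈ 13.77 m

13.77 m


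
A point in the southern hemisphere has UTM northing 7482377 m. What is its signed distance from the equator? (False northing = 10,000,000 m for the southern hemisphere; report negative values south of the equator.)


For southern: actual = 7482377 - 10000000 = -2517623 m

-2517623 m


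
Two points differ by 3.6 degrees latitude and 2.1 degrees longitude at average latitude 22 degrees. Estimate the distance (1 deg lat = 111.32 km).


dlat_km = 3.6 * 111.32 = 400.752
dlon_km = 2.1 * 111.32 * cos(22) ≈ 216.75
dist = sqrt(400.752^2 + 216.75^2) ≈ 455.6 km

455.6 km


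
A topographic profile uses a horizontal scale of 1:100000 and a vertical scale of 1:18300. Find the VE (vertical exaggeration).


VE = horizontal_scale / vertical_scale = 100000 / 18300 ≈ 5.5

5.5x


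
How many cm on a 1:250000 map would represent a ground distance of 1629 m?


map_cm = 1629 * 100 / 250000 = 0.6516 cm ≈ 0.65 cm

0.65 cm


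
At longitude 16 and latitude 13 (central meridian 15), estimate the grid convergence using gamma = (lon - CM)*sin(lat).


gamma = (16 - 15) * sin(13) = 1 * 0.224951 = 0.225 degrees

0.225 degrees


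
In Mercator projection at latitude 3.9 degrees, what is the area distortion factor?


area_distortion = 1/cos^2(3.9) = 1.005

1.005


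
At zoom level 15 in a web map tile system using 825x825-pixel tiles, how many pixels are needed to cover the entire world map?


tiles per axis = 2^15 = 32768
total tiles = 32768^2 = 1073741824
pixels per axis = 32768 * 825 = 27033600
total pixels = 27033600^2 = 730815528960000

730815528960000 pixels


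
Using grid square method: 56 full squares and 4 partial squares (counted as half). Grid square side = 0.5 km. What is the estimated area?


effective squares = 56 + 4 * 0.5 = 58.0
area = 58.0 * 0.25 = 14.5 km^2

14.5 km^2


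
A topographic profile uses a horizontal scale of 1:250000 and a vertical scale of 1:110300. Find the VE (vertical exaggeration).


VE = horizontal_scale / vertical_scale = 250000 / 110300 ≈ 2.3

2.3x


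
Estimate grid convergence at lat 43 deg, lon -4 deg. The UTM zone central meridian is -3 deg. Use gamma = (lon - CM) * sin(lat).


gamma = (-4 - -3) * sin(43) = -1 * 0.681998 = -0.682 degrees

-0.682 degrees


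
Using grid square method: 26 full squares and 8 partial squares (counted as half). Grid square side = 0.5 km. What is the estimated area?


effective squares = 26 + 8 * 0.5 = 30.0
area = 30.0 * 0.25 = 7.5 km^2

7.5 km^2


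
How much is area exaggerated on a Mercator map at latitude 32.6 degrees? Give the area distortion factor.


area_distortion = 1/cos^2(32.6) = 1.409

1.409


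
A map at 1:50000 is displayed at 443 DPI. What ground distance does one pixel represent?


pixel_cm = 2.54 / 443 ≈ 0.005734 cm
ground = pixel_cm * 50000 / 100 = 2.54 * 50000 / (443 * 100) = 127000 / 44300 ≈ 2.87 m

2.87 m


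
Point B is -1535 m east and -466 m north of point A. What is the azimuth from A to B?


az = atan2(-1535, -466) = -106.9 deg
adjusted to 0-360: 253.1 degrees

253.1 degrees


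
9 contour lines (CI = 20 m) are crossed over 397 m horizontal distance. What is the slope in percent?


elevation change = 9 * 20 = 180 m
slope = 180 / 397 * 100 = 45.3%

45.3%


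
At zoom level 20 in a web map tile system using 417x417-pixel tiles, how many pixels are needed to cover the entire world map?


tiles per axis = 2^20 = 1048576
total tiles = 1048576^2 = 1099511627776
pixels per axis = 1048576 * 417 = 437256192
total pixels = 437256192^2 = 191192977442340864

191192977442340864 pixels


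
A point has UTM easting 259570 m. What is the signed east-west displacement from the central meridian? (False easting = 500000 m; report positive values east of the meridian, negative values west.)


displacement = 259570 - 500000 = -240430 m

-240430 m


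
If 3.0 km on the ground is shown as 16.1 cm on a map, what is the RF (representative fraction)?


ground = 3.0 km = 300000 cm; RF denominator = ground / map = 300000 / 16.1 ≈ 18634; RF = 1:18634

1:18634


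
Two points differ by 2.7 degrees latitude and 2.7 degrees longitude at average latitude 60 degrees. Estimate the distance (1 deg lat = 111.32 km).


dlat_km = 2.7 * 111.32 = 300.564
dlon_km = 2.7 * 111.32 * cos(60) ≈ 150.282
dist = sqrt(300.564^2 + 150.282^2) ≈ 336.0 km

336.0 km


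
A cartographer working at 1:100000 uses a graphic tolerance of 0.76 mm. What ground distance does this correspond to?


ground = 0.76 mm * 100000 / 1000 = 76.0 m

76.0 m


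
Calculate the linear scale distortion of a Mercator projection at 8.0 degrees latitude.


SF = 1 / cos(8.0) = 1 / 0.990268 = 1.01

1.01


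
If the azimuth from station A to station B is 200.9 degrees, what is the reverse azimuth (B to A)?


back azimuth = (200.9 + 180) mod 360 = 20.9 degrees

20.9 degrees


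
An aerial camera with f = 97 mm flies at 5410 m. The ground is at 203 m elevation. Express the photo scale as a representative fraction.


scale = f / (H - h) = 97 mm / 5207 m = 97 / 5207000 = 1:53680

1:53680


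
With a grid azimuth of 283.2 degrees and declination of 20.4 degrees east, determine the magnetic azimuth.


magnetic azimuth = grid azimuth - declination (east +ve)
mag_az = 283.2 - 20.4 = 262.8 degrees

262.8 degrees


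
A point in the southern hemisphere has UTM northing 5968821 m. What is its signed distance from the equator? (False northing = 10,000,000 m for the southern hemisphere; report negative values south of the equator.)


For southern: actual = 5968821 - 10000000 = -4031179 m

-4031179 m


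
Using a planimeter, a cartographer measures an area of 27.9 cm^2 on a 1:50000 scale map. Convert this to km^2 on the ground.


ground_area = 27.9 * (50000/100)^2 = 6975000.0 m^2 = 6.975 km^2

6.975 km^2


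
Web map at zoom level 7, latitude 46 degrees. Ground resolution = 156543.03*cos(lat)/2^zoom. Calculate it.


res = 156543.03 * cos(46) / 2^7 = 156543.03 * 0.69465837 / 128 = 849.56 m/pixel

849.56 m/pixel


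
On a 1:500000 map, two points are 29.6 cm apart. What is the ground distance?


ground = 29.6 cm * 500000 / 100 = 148000.0 m = 148.0 km

148.0 km


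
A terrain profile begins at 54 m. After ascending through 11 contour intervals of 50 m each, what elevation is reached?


elevation = 54 + 11 * 50 = 604 m

604 m


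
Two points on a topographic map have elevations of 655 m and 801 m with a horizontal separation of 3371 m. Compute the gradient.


gradient = (801 - 655) / 3371 = 146 / 3371 = 0.0433

0.0433


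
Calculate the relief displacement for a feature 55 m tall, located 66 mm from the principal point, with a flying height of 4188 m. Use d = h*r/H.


d = h * r / H = 55 * 66 / 4188 = 0.87 mm

0.87 mm


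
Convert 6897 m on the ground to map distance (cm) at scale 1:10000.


map_cm = 6897 * 100 / 10000 = 68.97 cm

68.97 cm


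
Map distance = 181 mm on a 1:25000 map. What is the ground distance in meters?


ground = 181 mm * 25000 / 1000 = 4525.0 m

4525.0 m


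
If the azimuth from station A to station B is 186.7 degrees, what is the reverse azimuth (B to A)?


back azimuth = (186.7 + 180) mod 360 = 6.7 degrees

6.7 degrees


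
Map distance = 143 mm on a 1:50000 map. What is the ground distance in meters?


ground = 143 mm * 50000 / 1000 = 7150.0 m

7150.0 m


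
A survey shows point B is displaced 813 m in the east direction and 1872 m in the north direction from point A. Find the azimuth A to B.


az = atan2(813, 1872) = 23.5 deg
adjusted to 0-360: 23.5 degrees

23.5 degrees


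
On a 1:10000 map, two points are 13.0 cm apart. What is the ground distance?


ground = 13.0 cm * 10000 / 100 = 1300.0 m = 1.3 km

1.3 km


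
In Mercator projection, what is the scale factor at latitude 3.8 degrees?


SF = 1 / cos(3.8) = 1 / 0.997801 = 1.002

1.002


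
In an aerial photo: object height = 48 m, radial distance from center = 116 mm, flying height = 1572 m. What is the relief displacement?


d = h * r / H = 48 * 116 / 1572 = 3.54 mm

3.54 mm


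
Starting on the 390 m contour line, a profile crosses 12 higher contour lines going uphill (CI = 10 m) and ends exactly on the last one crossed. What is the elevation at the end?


elevation = 390 + 12 * 10 = 510 m

510 m


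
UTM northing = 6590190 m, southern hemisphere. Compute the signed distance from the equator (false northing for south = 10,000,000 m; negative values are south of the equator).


For southern: actual = 6590190 - 10000000 = -3409810 m

-3409810 m


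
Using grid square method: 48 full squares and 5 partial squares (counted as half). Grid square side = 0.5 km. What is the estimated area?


effective squares = 48 + 5 * 0.5 = 50.5
area = 50.5 * 0.25 = 12.625 km^2

12.625 km^2


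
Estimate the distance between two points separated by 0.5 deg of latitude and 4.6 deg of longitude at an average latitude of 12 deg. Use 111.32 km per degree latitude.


dlat_km = 0.5 * 111.32 = 55.66
dlon_km = 4.6 * 111.32 * cos(12) ≈ 500.882
dist = sqrt(55.66^2 + 500.882^2) ≈ 504.0 km

504.0 km


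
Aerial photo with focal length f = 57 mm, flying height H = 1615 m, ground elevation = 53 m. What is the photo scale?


scale = f / (H - h) = 57 mm / 1562 m = 57 / 1562000 = 1:27404

1:27404


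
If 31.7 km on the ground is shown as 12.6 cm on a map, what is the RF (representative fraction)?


ground = 31.7 km = 3170000 cm; RF denominator = ground / map = 3170000 / 12.6 ≈ 251587; RF = 1:251587

1:251587


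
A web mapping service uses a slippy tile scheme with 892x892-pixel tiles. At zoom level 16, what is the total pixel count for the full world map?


tiles per axis = 2^16 = 65536
total tiles = 65536^2 = 4294967296
pixels per axis = 65536 * 892 = 58458112
total pixels = 58458112^2 = 3417350858604544

3417350858604544 pixels


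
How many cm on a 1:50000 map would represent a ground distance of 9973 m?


map_cm = 9973 * 100 / 50000 = 19.946 cm ≈ 19.95 cm

19.95 cm


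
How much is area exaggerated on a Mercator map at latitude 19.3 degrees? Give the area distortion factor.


area_distortion = 1/cos^2(19.3) = 1.123

1.123


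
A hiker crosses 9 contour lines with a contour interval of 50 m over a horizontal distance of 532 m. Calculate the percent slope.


elevation change = 9 * 50 = 450 m
slope = 450 / 532 * 100 = 84.6%

84.6%


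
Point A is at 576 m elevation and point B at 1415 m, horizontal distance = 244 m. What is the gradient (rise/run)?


gradient = (1415 - 576) / 244 = 839 / 244 = 3.4385

3.4385


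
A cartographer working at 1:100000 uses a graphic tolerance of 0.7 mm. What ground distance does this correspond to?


ground = 0.7 mm * 100000 / 1000 = 70.0 m

70.0 m


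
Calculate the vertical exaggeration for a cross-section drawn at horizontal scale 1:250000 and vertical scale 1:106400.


VE = horizontal_scale / vertical_scale = 250000 / 106400 ≈ 2.3

2.3x


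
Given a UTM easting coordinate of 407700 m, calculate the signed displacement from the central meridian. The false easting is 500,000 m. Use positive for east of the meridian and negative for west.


displacement = 407700 - 500000 = -92300 m

-92300 m


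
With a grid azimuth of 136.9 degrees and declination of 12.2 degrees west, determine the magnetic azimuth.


magnetic azimuth = grid azimuth - declination (east +ve)
mag_az = 136.9 - -12.2 = 149.1 degrees

149.1 degrees


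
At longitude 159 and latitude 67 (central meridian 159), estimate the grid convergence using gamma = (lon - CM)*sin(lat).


gamma = (159 - 159) * sin(67) = 0 * 0.920505 = 0.0 degrees

0.0 degrees


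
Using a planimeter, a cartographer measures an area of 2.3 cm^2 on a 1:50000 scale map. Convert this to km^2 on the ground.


ground_area = 2.3 * (50000/100)^2 = 575000.0 m^2 = 0.575 km^2

0.575 km^2


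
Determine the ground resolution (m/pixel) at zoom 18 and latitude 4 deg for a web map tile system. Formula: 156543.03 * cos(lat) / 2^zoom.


res = 156543.03 * cos(4) / 2^18 = 156543.03 * 0.99756405 / 262144 = 0.6 m/pixel

0.6 m/pixel


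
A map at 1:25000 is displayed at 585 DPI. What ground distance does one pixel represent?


pixel_cm = 2.54 / 585 ≈ 0.004342 cm
ground = pixel_cm * 25000 / 100 = 2.54 * 25000 / (585 * 100) = 63500 / 58500 ≈ 1.09 m

1.09 m


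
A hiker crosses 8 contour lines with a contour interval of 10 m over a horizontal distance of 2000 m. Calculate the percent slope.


elevation change = 8 * 10 = 80 m
slope = 80 / 2000 * 100 = 4.0%

4.0%


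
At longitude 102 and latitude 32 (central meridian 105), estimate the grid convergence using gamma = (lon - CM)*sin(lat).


gamma = (102 - 105) * sin(32) = -3 * 0.529919 = -1.59 degrees

-1.59 degrees


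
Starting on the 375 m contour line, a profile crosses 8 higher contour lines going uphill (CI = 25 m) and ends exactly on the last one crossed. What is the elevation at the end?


elevation = 375 + 8 * 25 = 575 m

575 m


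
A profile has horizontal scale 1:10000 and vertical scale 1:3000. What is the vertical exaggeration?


VE = horizontal_scale / vertical_scale = 10000 / 3000 ≈ 3.3

3.3x


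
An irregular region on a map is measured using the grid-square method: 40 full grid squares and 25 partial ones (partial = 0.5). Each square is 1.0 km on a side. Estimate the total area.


effective squares = 40 + 25 * 0.5 = 52.5
area = 52.5 * 1.0 = 52.5 km^2

52.5 km^2


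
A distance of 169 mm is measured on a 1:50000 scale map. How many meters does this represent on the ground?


ground = 169 mm * 50000 / 1000 = 8450.0 m

8450.0 m


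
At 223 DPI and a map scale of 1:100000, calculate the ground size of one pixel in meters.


pixel_cm = 2.54 / 223 ≈ 0.01139 cm
ground = pixel_cm * 100000 / 100 = 2.54 * 100000 / (223 * 100) = 254000 / 22300 ≈ 11.39 m

11.39 m


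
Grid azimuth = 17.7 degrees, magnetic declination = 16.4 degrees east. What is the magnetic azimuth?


magnetic azimuth = grid azimuth - declination (east +ve)
mag_az = 17.7 - 16.4 = 1.3 degrees

1.3 degrees


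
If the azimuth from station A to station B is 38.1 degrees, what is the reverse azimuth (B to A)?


back azimuth = (38.1 + 180) mod 360 = 218.1 degrees

218.1 degrees


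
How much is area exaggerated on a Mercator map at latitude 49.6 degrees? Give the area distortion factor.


area_distortion = 1/cos^2(49.6) = 2.381

2.381


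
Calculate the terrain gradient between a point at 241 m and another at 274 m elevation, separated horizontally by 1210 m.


gradient = (274 - 241) / 1210 = 33 / 1210 = 0.0273

0.0273


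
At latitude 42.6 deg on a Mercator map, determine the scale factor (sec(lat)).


SF = 1 / cos(42.6) = 1 / 0.736097 = 1.359

1.359


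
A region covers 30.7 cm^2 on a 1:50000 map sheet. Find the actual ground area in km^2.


ground_area = 30.7 * (50000/100)^2 = 7675000.0 m^2 = 7.675 km^2

7.675 km^2


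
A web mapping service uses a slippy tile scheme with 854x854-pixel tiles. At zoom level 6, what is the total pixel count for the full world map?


tiles per axis = 2^6 = 64
total tiles = 64^2 = 4096
pixels per axis = 64 * 854 = 54656
total pixels = 54656^2 = 2987278336

2987278336 pixels


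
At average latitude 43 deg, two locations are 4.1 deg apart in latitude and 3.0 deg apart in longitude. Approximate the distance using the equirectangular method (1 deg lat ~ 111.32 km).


dlat_km = 4.1 * 111.32 = 456.412
dlon_km = 3.0 * 111.32 * cos(43) ≈ 244.243
dist = sqrt(456.412^2 + 244.243^2) ≈ 517.7 km

517.7 km


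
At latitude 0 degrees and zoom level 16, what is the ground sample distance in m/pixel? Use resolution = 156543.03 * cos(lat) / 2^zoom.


res = 156543.03 * cos(0) / 2^16 = 156543.03 * 1.0 / 65536 = 2.39 m/pixel

2.39 m/pixel


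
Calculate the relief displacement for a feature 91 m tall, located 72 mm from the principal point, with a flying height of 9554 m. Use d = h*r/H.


d = h * r / H = 91 * 72 / 9554 = 0.69 mm

0.69 mm


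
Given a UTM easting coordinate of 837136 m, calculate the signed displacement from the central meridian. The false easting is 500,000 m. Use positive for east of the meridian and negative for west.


displacement = 837136 - 500000 = 337136 m

337136 m


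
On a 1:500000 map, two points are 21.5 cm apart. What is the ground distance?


ground = 21.5 cm * 500000 / 100 = 107500.0 m = 107.5 km

107.5 km


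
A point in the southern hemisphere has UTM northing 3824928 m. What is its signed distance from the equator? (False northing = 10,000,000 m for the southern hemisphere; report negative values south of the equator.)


For southern: actual = 3824928 - 10000000 = -6175072 m

-6175072 m


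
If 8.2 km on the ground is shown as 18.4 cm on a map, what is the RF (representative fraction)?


ground = 8.2 km = 820000 cm; RF denominator = ground / map = 820000 / 18.4 ≈ 44565; RF = 1:44565

1:44565


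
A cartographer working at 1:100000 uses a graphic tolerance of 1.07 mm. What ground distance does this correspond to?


ground = 1.07 mm * 100000 / 1000 = 107.0 m

107.0 m


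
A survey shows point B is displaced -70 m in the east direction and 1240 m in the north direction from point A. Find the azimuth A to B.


az = atan2(-70, 1240) = -3.2 deg
adjusted to 0-360: 356.8 degrees

356.8 degrees


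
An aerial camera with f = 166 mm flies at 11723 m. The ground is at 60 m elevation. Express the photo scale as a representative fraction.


scale = f / (H - h) = 166 mm / 11663 m = 166 / 11663000 = 1:70259

1:70259


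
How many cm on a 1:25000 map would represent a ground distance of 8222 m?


map_cm = 8222 * 100 / 25000 = 32.888 cm ≈ 32.89 cm

32.89 cm


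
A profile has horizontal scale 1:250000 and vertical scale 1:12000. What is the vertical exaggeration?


VE = horizontal_scale / vertical_scale = 250000 / 12000 ≈ 20.8

20.8x


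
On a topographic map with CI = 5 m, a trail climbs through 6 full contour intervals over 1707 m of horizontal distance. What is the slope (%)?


elevation change = 6 * 5 = 30 m
slope = 30 / 1707 * 100 = 1.8%

1.8%


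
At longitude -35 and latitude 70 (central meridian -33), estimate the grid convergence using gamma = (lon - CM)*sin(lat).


gamma = (-35 - -33) * sin(70) = -2 * 0.939693 = -1.879 degrees

-1.879 degrees


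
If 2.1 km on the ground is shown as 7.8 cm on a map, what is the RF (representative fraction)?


ground = 2.1 km = 210000 cm; RF denominator = ground / map = 210000 / 7.8 ≈ 26923; RF = 1:26923

1:26923


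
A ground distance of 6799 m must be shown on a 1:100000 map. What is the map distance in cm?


map_cm = 6799 * 100 / 100000 = 6.799 cm ≈ 6.8 cm

6.8 cm


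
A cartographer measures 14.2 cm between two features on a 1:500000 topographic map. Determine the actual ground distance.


ground = 14.2 cm * 500000 / 100 = 71000.0 m = 71.0 km

71.0 km


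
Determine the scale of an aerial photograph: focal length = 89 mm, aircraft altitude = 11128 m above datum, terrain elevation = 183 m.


scale = f / (H - h) = 89 mm / 10945 m = 89 / 10945000 = 1:122978

1:122978


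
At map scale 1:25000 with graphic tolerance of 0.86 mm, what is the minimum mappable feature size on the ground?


ground = 0.86 mm * 25000 / 1000 = 21.5 m

21.5 m


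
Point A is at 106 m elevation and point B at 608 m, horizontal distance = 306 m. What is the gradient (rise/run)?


gradient = (608 - 106) / 306 = 502 / 306 = 1.6405

1.6405


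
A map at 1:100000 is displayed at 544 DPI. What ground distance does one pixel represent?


pixel_cm = 2.54 / 544 ≈ 0.004669 cm
ground = pixel_cm * 100000 / 100 = 2.54 * 100000 / (544 * 100) = 254000 / 54400 ≈ 4.67 m

4.67 m


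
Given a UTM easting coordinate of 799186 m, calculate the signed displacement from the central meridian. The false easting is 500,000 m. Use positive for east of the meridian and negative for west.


displacement = 799186 - 500000 = 299186 m

299186 m


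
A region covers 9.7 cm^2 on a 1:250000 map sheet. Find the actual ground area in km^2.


ground_area = 9.7 * (250000/100)^2 = 60625000.0 m^2 = 60.625 km^2

60.625 km^2


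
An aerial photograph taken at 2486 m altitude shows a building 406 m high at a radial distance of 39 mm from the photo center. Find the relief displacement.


d = h * r / H = 406 * 39 / 2486 = 6.37 mm

6.37 mm


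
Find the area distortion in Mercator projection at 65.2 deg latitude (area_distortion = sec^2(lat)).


area_distortion = 1/cos^2(65.2) = 5.684

5.684


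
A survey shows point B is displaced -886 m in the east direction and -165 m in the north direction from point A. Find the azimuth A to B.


az = atan2(-886, -165) = -100.5 deg
adjusted to 0-360: 259.5 degrees

259.5 degrees


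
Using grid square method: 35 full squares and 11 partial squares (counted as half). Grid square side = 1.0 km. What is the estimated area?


effective squares = 35 + 11 * 0.5 = 40.5
area = 40.5 * 1.0 = 40.5 km^2

40.5 km^2


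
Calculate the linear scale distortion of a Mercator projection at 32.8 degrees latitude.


SF = 1 / cos(32.8) = 1 / 0.840567 = 1.19

1.19


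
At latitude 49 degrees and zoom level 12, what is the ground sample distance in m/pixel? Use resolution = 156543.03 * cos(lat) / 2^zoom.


res = 156543.03 * cos(49) / 2^12 = 156543.03 * 0.65605903 / 4096 = 25.07 m/pixel

25.07 m/pixel


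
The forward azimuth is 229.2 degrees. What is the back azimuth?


back azimuth = (229.2 + 180) mod 360 = 49.2 degrees

49.2 degrees


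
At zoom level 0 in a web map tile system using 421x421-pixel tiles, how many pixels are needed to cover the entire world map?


tiles per axis = 2^0 = 1
total tiles = 1^2 = 1
pixels per axis = 1 * 421 = 421
total pixels = 421^2 = 177241

177241 pixels


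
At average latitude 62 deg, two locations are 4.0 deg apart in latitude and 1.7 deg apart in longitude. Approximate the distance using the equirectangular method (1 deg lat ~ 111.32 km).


dlat_km = 4.0 * 111.32 = 445.28
dlon_km = 1.7 * 111.32 * cos(62) ≈ 88.845
dist = sqrt(445.28^2 + 88.845^2) ≈ 454.1 km

454.1 km


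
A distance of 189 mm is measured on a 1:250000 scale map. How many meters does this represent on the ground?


ground = 189 mm * 250000 / 1000 = 47250.0 m

47250.0 m


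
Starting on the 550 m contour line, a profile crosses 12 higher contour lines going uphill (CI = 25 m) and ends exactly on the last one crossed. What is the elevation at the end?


elevation = 550 + 12 * 25 = 850 m

850 m


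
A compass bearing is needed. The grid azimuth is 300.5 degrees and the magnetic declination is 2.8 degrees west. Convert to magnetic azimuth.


magnetic azimuth = grid azimuth - declination (east +ve)
mag_az = 300.5 - -2.8 = 303.3 degrees

303.3 degrees


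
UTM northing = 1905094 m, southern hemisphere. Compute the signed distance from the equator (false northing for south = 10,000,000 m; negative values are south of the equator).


For southern: actual = 1905094 - 10000000 = -8094906 m

-8094906 m


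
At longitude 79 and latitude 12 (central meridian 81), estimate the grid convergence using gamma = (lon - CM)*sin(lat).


gamma = (79 - 81) * sin(12) = -2 * 0.207912 = -0.416 degrees

-0.416 degrees


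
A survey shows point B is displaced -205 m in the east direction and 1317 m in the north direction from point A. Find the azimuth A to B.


az = atan2(-205, 1317) = -8.8 deg
adjusted to 0-360: 351.2 degrees

351.2 degrees


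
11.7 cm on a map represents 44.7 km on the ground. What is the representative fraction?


ground = 44.7 km = 4470000 cm; RF denominator = ground / map = 4470000 / 11.7 ≈ 382051; RF = 1:382051

1:382051


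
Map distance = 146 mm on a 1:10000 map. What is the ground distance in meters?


ground = 146 mm * 10000 / 1000 = 1460.0 m

1460.0 m


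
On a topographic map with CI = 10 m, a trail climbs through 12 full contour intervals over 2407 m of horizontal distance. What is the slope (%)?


elevation change = 12 * 10 = 120 m
slope = 120 / 2407 * 100 = 5.0%

5.0%


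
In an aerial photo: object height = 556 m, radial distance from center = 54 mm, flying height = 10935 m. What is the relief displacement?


d = h * r / H = 556 * 54 / 10935 = 2.75 mm

2.75 mm


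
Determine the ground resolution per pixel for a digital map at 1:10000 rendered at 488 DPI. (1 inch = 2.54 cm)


pixel_cm = 2.54 / 488 ≈ 0.005205 cm
ground = pixel_cm * 10000 / 100 = 2.54 * 10000 / (488 * 100) = 25400 / 48800 ≈ 0.52 m

0.52 m


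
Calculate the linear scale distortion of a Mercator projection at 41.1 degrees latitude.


SF = 1 / cos(41.1) = 1 / 0.753563 = 1.327

1.327


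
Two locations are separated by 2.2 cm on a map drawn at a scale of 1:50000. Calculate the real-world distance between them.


ground = 2.2 cm * 50000 / 100 = 1100.0 m = 1.1 km

1.1 km


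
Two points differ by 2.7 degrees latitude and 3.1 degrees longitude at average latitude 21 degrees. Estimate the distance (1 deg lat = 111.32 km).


dlat_km = 2.7 * 111.32 = 300.564
dlon_km = 3.1 * 111.32 * cos(21) ≈ 322.171
dist = sqrt(300.564^2 + 322.171^2) ≈ 440.6 km

440.6 km


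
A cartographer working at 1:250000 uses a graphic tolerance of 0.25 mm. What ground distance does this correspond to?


ground = 0.25 mm * 250000 / 1000 = 62.5 m

62.5 m


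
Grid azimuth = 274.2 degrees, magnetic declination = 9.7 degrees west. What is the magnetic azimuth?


magnetic azimuth = grid azimuth - declination (east +ve)
mag_az = 274.2 - -9.7 = 283.9 degrees

283.9 degrees


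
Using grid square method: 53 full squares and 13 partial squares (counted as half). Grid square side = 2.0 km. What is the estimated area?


effective squares = 53 + 13 * 0.5 = 59.5
area = 59.5 * 4.0 = 238.0 km^2

238.0 km^2


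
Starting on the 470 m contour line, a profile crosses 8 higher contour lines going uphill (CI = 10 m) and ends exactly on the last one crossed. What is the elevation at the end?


elevation = 470 + 8 * 10 = 550 m

550 m


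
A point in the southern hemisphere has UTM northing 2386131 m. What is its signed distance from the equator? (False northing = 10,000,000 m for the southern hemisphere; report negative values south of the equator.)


For southern: actual = 2386131 - 10000000 = -7613869 m

-7613869 m


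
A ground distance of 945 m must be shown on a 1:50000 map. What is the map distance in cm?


map_cm = 945 * 100 / 50000 = 1.89 cm

1.89 cm


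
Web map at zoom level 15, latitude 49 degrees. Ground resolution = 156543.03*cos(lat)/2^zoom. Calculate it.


res = 156543.03 * cos(49) / 2^15 = 156543.03 * 0.65605903 / 32768 = 3.13 m/pixel

3.13 m/pixel


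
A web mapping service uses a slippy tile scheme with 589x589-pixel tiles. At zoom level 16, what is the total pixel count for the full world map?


tiles per axis = 2^16 = 65536
total tiles = 65536^2 = 4294967296
pixels per axis = 65536 * 589 = 38600704
total pixels = 38600704^2 = 1490014349295616

1490014349295616 pixels


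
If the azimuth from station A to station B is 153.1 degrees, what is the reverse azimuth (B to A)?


back azimuth = (153.1 + 180) mod 360 = 333.1 degrees

333.1 degrees


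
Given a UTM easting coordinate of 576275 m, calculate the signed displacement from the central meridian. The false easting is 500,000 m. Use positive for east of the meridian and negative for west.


displacement = 576275 - 500000 = 76275 m

76275 m


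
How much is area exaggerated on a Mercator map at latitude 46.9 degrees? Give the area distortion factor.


area_distortion = 1/cos^2(46.9) = 2.142

2.142


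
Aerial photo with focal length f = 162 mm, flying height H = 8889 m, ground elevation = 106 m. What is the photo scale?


scale = f / (H - h) = 162 mm / 8783 m = 162 / 8783000 = 1:54216

1:54216


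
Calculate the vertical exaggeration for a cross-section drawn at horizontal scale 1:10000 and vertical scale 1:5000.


VE = horizontal_scale / vertical_scale = 10000 / 5000 = 2.0

2.0x


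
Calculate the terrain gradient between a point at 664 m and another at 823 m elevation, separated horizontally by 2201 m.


gradient = (823 - 664) / 2201 = 159 / 2201 = 0.0722

0.0722


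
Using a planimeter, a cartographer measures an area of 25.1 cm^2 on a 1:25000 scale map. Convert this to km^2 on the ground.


ground_area = 25.1 * (25000/100)^2 = 1568750.0 m^2 = 1.56875 km^2 ≈ 1.569 km^2

1.569 km^2


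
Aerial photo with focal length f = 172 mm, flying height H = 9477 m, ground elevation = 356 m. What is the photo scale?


scale = f / (H - h) = 172 mm / 9121 m = 172 / 9121000 = 1:53029

1:53029


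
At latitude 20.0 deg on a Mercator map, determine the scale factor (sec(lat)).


SF = 1 / cos(20.0) = 1 / 0.939693 = 1.064

1.064


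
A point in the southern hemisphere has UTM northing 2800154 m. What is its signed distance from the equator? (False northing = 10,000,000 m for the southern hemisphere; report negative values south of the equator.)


For southern: actual = 2800154 - 10000000 = -7199846 m

-7199846 m


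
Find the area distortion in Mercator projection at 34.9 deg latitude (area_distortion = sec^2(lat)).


area_distortion = 1/cos^2(34.9) = 1.487

1.487


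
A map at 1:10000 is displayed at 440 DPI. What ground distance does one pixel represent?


pixel_cm = 2.54 / 440 ≈ 0.005773 cm
ground = pixel_cm * 10000 / 100 = 2.54 * 10000 / (440 * 100) = 25400 / 44000 ≈ 0.58 m

0.58 m


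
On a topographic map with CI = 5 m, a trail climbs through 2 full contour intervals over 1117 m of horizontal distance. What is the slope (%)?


elevation change = 2 * 5 = 10 m
slope = 10 / 1117 * 100 = 0.9%

0.9%


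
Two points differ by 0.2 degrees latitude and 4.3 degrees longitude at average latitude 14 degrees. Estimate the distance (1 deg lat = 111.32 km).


dlat_km = 0.2 * 111.32 = 22.264
dlon_km = 4.3 * 111.32 * cos(14) ≈ 464.457
dist = sqrt(22.264^2 + 464.457^2) ≈ 465.0 km

465.0 km


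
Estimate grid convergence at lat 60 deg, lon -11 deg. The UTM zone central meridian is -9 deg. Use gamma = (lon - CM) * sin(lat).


gamma = (-11 - -9) * sin(60) = -2 * 0.866025 = -1.732 degrees

-1.732 degrees


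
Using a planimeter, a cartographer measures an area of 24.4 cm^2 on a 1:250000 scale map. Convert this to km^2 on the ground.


ground_area = 24.4 * (250000/100)^2 = 152500000.0 m^2 = 152.5 km^2

152.5 km^2


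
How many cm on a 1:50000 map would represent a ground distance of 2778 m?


map_cm = 2778 * 100 / 50000 = 5.556 cm ≈ 5.56 cm

5.56 cm


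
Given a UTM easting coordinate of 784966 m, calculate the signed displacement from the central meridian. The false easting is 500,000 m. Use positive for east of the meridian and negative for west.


displacement = 784966 - 500000 = 284966 m

284966 m
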